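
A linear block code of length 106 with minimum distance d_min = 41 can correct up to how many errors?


Correction capability = floor((d-1)/2) = floor((41-1)/2) = 20

20 errors


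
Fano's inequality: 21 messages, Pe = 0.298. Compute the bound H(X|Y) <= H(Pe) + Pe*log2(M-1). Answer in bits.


H(Pe) = -Pe*log2(Pe) - (1-Pe)*log2(1-Pe) = -0.298*log2(0.298) - 0.702*log2(0.702) = 0.520491 + 0.358341 = 0.8788. Pe*log2(M-1) = 0.298*log2(20) = 1.287935. Bound = H(Pe) + Pe*log2(M-1) = 0.520491 + 0.358341 + 1.287935 = 2.1668

2.1668 bits


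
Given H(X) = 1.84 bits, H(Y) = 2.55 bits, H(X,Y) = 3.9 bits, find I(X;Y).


I(X;Y) = H(X) + H(Y) - H(X,Y) = 1.84 + 2.55 - 3.9 = 0.49

0.49 bits


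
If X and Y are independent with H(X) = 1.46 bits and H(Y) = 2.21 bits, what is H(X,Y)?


For independent variables, H(X,Y) = H(X) + H(Y) = 1.46 + 2.21 = 3.67

3.67 bits


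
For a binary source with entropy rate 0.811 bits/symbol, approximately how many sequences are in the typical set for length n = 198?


log2|A_typical| = nH = 198 * 0.811 = 160.578, so |A_typical| ~ 2^160.578 = 2.182e+48

2.182e+48


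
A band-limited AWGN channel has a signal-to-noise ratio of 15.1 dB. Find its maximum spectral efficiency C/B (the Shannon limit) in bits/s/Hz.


SNR_linear = 10^(15.1/10) = 32.3594; C/B = log2(1 + SNR_linear) = log2(1 + 32.3594) = 5.06

5.06 bits/s/Hz


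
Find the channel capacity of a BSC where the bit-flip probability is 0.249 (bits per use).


H(p) = -p*log2(p) - (1-p)*log2(1-p) = -0.249*log2(0.249) - 0.751*log2(0.751) = 0.499440 + 0.310250 = 0.8097. C = 1 - H(p) = 1 - 0.8097 = 0.1903

0.1903 bits


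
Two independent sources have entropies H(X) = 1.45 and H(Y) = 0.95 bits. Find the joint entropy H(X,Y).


For independent variables, H(X,Y) = H(X) + H(Y) = 1.45 + 0.95 = 2.4

2.4 bits


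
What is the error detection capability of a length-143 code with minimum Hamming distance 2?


Detection capability = d_min - 1 = 2 - 1 = 1

1 errors


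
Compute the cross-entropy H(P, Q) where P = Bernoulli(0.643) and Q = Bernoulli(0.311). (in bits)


H(P,Q) = -p*log2(q) - (1-p)*log2(1-q). -0.643*log2(0.311) = 1.083464; -0.357*log2(0.689) = 0.191860. H(P,Q) = 1.083464 + 0.191860 = 1.2753

1.2753 bits


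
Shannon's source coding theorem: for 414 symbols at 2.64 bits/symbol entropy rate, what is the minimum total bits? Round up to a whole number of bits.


Minimum bits >= n * H = 414 * 2.64 = 1092.96, rounded up to a whole number of bits = 1093

1093 bits


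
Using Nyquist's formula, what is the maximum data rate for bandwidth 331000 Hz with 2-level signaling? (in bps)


Rate = 2 * B * log2(M) = 2 * 331000 * 1.0 = 662000.0

662000.0 bps


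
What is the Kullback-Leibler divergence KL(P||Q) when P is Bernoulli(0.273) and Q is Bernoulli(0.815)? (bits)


KL = p*log2(p/q) + (1-p)*log2((1-p)/(1-q)) = 0.273*log2(0.273/0.815) + 0.727*log2(0.727/0.185) = 1.0046

1.0046 bits


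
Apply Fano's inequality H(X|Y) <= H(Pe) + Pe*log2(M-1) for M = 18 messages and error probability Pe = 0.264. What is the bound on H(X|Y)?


H(Pe) = -Pe*log2(Pe) - (1-Pe)*log2(1-Pe) = -0.264*log2(0.264) - 0.736*log2(0.736) = 0.507247 + 0.325476 = 0.8327. Pe*log2(M-1) = 0.264*log2(17) = 1.079090. Bound = H(Pe) + Pe*log2(M-1) = 0.507247 + 0.325476 + 1.079090 = 1.9118

1.9118 bits


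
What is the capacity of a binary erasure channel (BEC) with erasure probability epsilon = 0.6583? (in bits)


C = 1 - epsilon = 1 - 0.6583 = 0.3417

0.3417 bits


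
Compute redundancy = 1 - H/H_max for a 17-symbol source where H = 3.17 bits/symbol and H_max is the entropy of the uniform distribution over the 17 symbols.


H_max = log2(K) = log2(17) = 4.0875 bits/symbol. Redundancy = 1 - H/H_max = 1 - 3.17/4.0875 = 1 - 0.7755 = 0.2245

0.2245


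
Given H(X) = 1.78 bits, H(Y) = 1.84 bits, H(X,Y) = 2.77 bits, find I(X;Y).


I(X;Y) = H(X) + H(Y) - H(X,Y) = 1.78 + 1.84 - 2.77 = 0.85

0.85 bits


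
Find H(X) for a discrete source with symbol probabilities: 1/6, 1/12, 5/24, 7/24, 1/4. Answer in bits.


H = -sum(p_i * log2(p_i)). Terms: -(1/6)*log2(1/6) = 0.430827; -(1/12)*log2(1/12) = 0.298747; -(5/24)*log2(5/24) = 0.471466; -(7/24)*log2(7/24) = 0.518469; -(1/4)*log2(1/4) = 0.500000. H = 0.430827 + 0.298747 + 0.471466 + 0.518469 + 0.500000 = 2.2195

2.2195 bits


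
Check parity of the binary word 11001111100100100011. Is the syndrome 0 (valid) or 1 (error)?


Syndrome = XOR of all bits = 1 XOR 1 XOR 0 XOR 0 XOR 1 XOR 1 XOR 1 XOR 1 XOR 1 XOR 0 XOR 0 XOR 1 XOR 0 XOR 0 XOR 1 XOR 0 XOR 0 XOR 0 XOR 1 XOR 1 = 1

1


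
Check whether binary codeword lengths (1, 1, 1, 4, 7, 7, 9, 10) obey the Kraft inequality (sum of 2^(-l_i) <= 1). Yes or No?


Kraft sum = sum(2^(-l_i)) = 1.5811, need <= 1. Result: violated (a binary prefix-free code with these lengths cannot exist)

No


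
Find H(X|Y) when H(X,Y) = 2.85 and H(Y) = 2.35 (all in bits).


H(X|Y) = H(X,Y) - H(Y) = 2.85 - 2.35 = 0.5

0.5 bits


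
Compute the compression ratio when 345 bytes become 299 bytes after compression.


Ratio = original / compressed = 345 / 299 = 1.1538

1.1538


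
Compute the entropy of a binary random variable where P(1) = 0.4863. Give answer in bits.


H = -p*log2(p) - (1-p)*log2(1-p). -0.4863*log2(0.4863) = 0.505792; -0.5137*log2(0.5137) = 0.493667. H = 0.505792 + 0.493667 = 0.9995

0.9995 bits


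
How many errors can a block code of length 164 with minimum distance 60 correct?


Correction capability = floor((d-1)/2) = floor((60-1)/2) = 29

29 errors


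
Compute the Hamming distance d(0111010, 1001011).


Count differing positions: ^ ^ ^ . . . ^ = 4 differences

4


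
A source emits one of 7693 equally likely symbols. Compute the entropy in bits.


H = log2(n) = log2(7693) = 12.9093

12.9093 bits


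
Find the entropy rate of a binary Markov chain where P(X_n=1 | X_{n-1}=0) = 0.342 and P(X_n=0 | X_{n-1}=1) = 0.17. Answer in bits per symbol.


Stationary distribution: pi_0 = p10/(p01+p10) = 0.332, pi_1 = 0.668. Entropy rate H' = pi_0*H(p01) + pi_1*H(p10) = 0.332*0.9267 + 0.668*0.6577 = 0.747

0.747 bits/symbol


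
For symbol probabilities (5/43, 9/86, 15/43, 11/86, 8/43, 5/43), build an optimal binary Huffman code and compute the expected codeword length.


Huffman construction (repeatedly merge the two least-probable nodes; each merge adds 1 bit to every symbol beneath it): 9/86 + 5/43 = 19/86; 5/43 + 11/86 = 21/86; 8/43 + 19/86 = 35/86; 21/86 + 15/43 = 51/86; 35/86 + 51/86 = 1. Resulting codeword lengths (in the order the probabilities were given): (3, 3, 2, 3, 2, 3). L_avg = sum(p_i * l_i) = 5/43*3 + 9/86*3 + 15/43*2 + 11/86*3 + 8/43*2 + 5/43*3 = 106/43 = 2.4651

2.4651 bits


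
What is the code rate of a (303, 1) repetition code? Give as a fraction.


Rate = k/n = 1/303

1/303


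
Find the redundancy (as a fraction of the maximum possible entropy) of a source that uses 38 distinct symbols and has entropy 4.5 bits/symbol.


H_max = log2(K) = log2(38) = 5.2479 bits/symbol. Redundancy = 1 - H/H_max = 1 - 4.5/5.2479 = 1 - 0.8575 = 0.1425

0.1425


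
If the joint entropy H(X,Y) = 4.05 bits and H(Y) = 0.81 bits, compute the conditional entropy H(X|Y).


H(X|Y) = H(X,Y) - H(Y) = 4.05 - 0.81 = 3.24

3.24 bits


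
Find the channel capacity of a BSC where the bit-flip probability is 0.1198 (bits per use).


H(p) = -p*log2(p) - (1-p)*log2(1-p) = -0.1198*log2(0.1198) - 0.8802*log2(0.8802) = 0.366744 + 0.162042 = 0.5288. C = 1 - H(p) = 1 - 0.5288 = 0.4712

0.4712 bits


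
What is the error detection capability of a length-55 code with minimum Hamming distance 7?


Detection capability = d_min - 1 = 7 - 1 = 6

6 errors


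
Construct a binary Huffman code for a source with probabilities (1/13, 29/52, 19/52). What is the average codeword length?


Huffman construction (repeatedly merge the two least-probable nodes; each merge adds 1 bit to every symbol beneath it): 1/13 + 19/52 = 23/52; 23/52 + 29/52 = 1. Resulting codeword lengths (in the order the probabilities were given): (2, 1, 2). L_avg = sum(p_i * l_i) = 1/13*2 + 29/52*1 + 19/52*2 = 75/52 = 1.4423

1.4423 bits


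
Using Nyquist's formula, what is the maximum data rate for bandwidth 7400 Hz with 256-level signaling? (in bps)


Rate = 2 * B * log2(M) = 2 * 7400 * 8.0 = 118400.0

118400.0 bps


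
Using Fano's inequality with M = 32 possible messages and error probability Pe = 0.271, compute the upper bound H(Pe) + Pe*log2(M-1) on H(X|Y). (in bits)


H(Pe) = -Pe*log2(Pe) - (1-Pe)*log2(1-Pe) = -0.271*log2(0.271) - 0.729*log2(0.729) = 0.510465 + 0.332431 = 0.8429. Pe*log2(M-1) = 0.271*log2(31) = 1.342587. Bound = H(Pe) + Pe*log2(M-1) = 0.510465 + 0.332431 + 1.342587 = 2.1855

2.1855 bits


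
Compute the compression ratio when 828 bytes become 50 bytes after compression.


Ratio = original / compressed = 828 / 50 = 16.56

16.56


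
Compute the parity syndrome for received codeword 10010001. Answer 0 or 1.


Syndrome = XOR of all bits = 1 XOR 0 XOR 0 XOR 1 XOR 0 XOR 0 XOR 0 XOR 1 = 1

1


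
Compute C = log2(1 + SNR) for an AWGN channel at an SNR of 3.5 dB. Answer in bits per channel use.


SNR_linear = 10^(3.5/10) = 2.2387; C = log2(1 + SNR_linear) = log2(1 + 2.2387) = 1.6954

1.6954 bits/channel use


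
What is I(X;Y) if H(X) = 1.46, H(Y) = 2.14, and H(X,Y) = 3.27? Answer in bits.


I(X;Y) = H(X) + H(Y) - H(X,Y) = 1.46 + 2.14 - 3.27 = 0.33

0.33 bits


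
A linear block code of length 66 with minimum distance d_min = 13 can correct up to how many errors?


Correction capability = floor((d-1)/2) = floor((13-1)/2) = 6

6 errors


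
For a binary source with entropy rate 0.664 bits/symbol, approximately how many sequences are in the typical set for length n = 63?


log2|A_typical| = nH = 63 * 0.664 = 41.832, so |A_typical| ~ 2^41.832 = 3.915e+12

3.915e+12


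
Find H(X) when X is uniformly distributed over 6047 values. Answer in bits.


H = log2(n) = log2(6047) = 12.562

12.562 bits


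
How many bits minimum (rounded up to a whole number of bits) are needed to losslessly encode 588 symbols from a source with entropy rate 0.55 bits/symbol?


Minimum bits >= n * H = 588 * 0.55 = 323.4, rounded up to a whole number of bits = 324

324 bits


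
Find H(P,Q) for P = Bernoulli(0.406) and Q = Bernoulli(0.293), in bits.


H(P,Q) = -p*log2(q) - (1-p)*log2(1-q). -0.406*log2(0.293) = 0.719037; -0.594*log2(0.707) = 0.297129. H(P,Q) = 0.719037 + 0.297129 = 1.0162

1.0162 bits


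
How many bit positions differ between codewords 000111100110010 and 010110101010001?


Count differing positions: . ^ . . . ^ . . ^ ^ . . . ^ ^ = 6 differences

6


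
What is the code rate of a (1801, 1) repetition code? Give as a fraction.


Rate = k/n = 1/1801

1/1801


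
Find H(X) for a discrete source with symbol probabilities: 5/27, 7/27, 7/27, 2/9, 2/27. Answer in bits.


H = -sum(p_i * log2(p_i)). Terms: -(5/27)*log2(5/27) = 0.450548; -(7/27)*log2(7/27) = 0.504916; -(7/27)*log2(7/27) = 0.504916; -(2/9)*log2(2/9) = 0.482206; -(2/27)*log2(2/27) = 0.278140. H = 0.450548 + 0.504916 + 0.504916 + 0.482206 + 0.278140 = 2.2207

2.2207 bits


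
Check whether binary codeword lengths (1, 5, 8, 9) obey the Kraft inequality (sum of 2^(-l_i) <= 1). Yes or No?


Kraft sum = sum(2^(-l_i)) = 0.5371, need <= 1. Result: satisfied (a binary prefix-free code with these lengths exists)

Yes


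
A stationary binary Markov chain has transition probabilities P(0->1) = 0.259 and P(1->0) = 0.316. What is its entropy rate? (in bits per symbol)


Stationary distribution: pi_0 = p10/(p01+p10) = 0.5496, pi_1 = 0.4504. Entropy rate H' = pi_0*H(p01) + pi_1*H(p10) = 0.5496*0.8252 + 0.4504*0.9 = 0.8589

0.8589 bits/symbol


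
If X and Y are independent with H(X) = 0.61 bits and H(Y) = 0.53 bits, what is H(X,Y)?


For independent variables, H(X,Y) = H(X) + H(Y) = 0.61 + 0.53 = 1.14

1.14 bits


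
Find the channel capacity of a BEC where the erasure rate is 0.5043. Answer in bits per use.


C = 1 - epsilon = 1 - 0.5043 = 0.4957

0.4957 bits


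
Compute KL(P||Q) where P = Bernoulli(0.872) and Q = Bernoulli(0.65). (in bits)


KL = p*log2(p/q) + (1-p)*log2((1-p)/(1-q)) = 0.872*log2(0.872/0.65) + 0.128*log2(0.128/0.35) = 0.1839

0.1839 bits


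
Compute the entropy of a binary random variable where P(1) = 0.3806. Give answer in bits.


H = -p*log2(p) - (1-p)*log2(1-p). -0.3806*log2(0.3806) = 0.530424; -0.6194*log2(0.6194) = 0.428041. H = 0.530424 + 0.428041 = 0.9585

0.9585 bits


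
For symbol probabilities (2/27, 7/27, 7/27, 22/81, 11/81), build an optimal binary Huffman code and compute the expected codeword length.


Huffman construction (repeatedly merge the two least-probable nodes; each merge adds 1 bit to every symbol beneath it): 2/27 + 11/81 = 17/81; 17/81 + 7/27 = 38/81; 7/27 + 22/81 = 43/81; 38/81 + 43/81 = 1. Resulting codeword lengths (in the order the probabilities were given): (3, 2, 2, 2, 3). L_avg = sum(p_i * l_i) = 2/27*3 + 7/27*2 + 7/27*2 + 22/81*2 + 11/81*3 = 179/81 = 2.2099

2.2099 bits


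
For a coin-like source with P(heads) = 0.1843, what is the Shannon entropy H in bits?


H = -p*log2(p) - (1-p)*log2(1-p). -0.1843*log2(0.1843) = 0.449668; -0.8157*log2(0.8157) = 0.239726. H = 0.449668 + 0.239726 = 0.6894

0.6894 bits


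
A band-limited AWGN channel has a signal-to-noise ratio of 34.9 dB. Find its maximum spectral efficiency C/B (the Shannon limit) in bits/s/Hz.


SNR_linear = 10^(34.9/10) = 3090.2954; C/B = log2(1 + SNR_linear) = log2(1 + 3090.2954) = 11.594

11.594 bits/s/Hz


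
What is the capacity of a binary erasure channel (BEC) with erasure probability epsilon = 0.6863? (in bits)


C = 1 - epsilon = 1 - 0.6863 = 0.3137

0.3137 bits


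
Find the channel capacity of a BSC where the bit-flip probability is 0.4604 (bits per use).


H(p) = -p*log2(p) - (1-p)*log2(1-p) = -0.4604*log2(0.4604) - 0.5396*log2(0.5396) = 0.515206 + 0.480264 = 0.9955. C = 1 - H(p) = 1 - 0.9955 = 0.0045

0.0045 bits


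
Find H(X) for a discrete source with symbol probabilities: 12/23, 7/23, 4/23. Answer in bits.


H = -sum(p_i * log2(p_i)). Terms: -(12/23)*log2(12/23) = 0.489704; -(7/23)*log2(7/23) = 0.522324; -(4/23)*log2(4/23) = 0.438880. H = 0.489704 + 0.522324 + 0.438880 = 1.4509

1.4509 bits


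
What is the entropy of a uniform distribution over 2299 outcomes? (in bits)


H = log2(n) = log2(2299) = 11.1668

11.1668 bits


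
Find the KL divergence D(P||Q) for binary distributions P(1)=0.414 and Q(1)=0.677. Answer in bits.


KL = p*log2(p/q) + (1-p)*log2((1-p)/(1-q)) = 0.414*log2(0.414/0.677) + 0.586*log2(0.586/0.323) = 0.2098

0.2098 bits


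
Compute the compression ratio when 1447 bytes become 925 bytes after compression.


Ratio = original / compressed = 1447 / 925 = 1.5643

1.5643


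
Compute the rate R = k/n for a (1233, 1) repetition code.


Rate = k/n = 1/1233

1/1233


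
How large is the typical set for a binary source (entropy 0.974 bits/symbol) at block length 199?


log2|A_typical| = nH = 199 * 0.974 = 193.826, so |A_typical| ~ 2^193.826 = 2.226e+58

2.226e+58


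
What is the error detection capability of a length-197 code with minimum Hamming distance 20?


Detection capability = d_min - 1 = 20 - 1 = 19

19 errors


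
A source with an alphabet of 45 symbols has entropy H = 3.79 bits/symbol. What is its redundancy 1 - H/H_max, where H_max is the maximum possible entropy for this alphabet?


H_max = log2(K) = log2(45) = 5.4919 bits/symbol. Redundancy = 1 - H/H_max = 1 - 3.79/5.4919 = 1 - 0.6901 = 0.3099

0.3099


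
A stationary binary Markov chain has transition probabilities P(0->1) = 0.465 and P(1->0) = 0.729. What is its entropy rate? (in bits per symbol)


Stationary distribution: pi_0 = p10/(p01+p10) = 0.6106, pi_1 = 0.3894. Entropy rate H' = pi_0*H(p01) + pi_1*H(p10) = 0.6106*0.9965 + 0.3894*0.8429 = 0.9367

0.9367 bits/symbol


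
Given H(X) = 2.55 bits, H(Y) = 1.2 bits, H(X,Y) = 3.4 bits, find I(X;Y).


I(X;Y) = H(X) + H(Y) - H(X,Y) = 2.55 + 1.2 - 3.4 = 0.35

0.35 bits


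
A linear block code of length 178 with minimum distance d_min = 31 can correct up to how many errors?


Correction capability = floor((d-1)/2) = floor((31-1)/2) = 15

15 errors


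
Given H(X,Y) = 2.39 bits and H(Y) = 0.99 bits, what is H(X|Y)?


H(X|Y) = H(X,Y) - H(Y) = 2.39 - 0.99 = 1.4

1.4 bits


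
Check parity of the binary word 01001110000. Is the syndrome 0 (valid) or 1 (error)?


Syndrome = XOR of all bits = 0 XOR 1 XOR 0 XOR 0 XOR 1 XOR 1 XOR 1 XOR 0 XOR 0 XOR 0 XOR 0 = 0

0


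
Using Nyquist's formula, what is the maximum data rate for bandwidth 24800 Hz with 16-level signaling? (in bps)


Rate = 2 * B * log2(M) = 2 * 24800 * 4.0 = 198400.0

198400.0 bps


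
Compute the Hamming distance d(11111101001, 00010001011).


Count differing positions: ^ ^ ^ . ^ ^ . . . ^ . = 6 differences

6


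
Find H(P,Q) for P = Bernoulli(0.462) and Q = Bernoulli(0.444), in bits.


H(P,Q) = -p*log2(q) - (1-p)*log2(1-q). -0.462*log2(0.444) = 0.541172; -0.538*log2(0.556) = 0.455602. H(P,Q) = 0.541172 + 0.455602 = 0.9968

0.9968 bits


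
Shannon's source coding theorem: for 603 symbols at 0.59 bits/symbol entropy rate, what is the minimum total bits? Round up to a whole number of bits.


Minimum bits >= n * H = 603 * 0.59 = 355.77, rounded up to a whole number of bits = 356

356 bits


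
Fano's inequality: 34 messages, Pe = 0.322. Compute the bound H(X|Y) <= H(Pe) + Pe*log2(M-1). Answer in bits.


H(Pe) = -Pe*log2(Pe) - (1-Pe)*log2(1-Pe) = -0.322*log2(0.322) - 0.678*log2(0.678) = 0.526427 + 0.380116 = 0.9065. Pe*log2(M-1) = 0.322*log2(33) = 1.624295. Bound = H(Pe) + Pe*log2(M-1) = 0.526427 + 0.380116 + 1.624295 = 2.5308

2.5308 bits


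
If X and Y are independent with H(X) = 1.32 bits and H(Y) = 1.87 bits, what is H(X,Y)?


For independent variables, H(X,Y) = H(X) + H(Y) = 1.32 + 1.87 = 3.19

3.19 bits


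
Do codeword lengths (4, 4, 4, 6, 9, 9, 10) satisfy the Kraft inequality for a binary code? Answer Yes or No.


Kraft sum = sum(2^(-l_i)) = 0.208, need <= 1. Result: satisfied (a binary prefix-free code with these lengths exists)

Yes


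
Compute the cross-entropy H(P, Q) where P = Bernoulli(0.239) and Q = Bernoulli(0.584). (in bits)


H(P,Q) = -p*log2(q) - (1-p)*log2(1-q). -0.239*log2(0.584) = 0.185454; -0.761*log2(0.416) = 0.962927. H(P,Q) = 0.185454 + 0.962927 = 1.1484

1.1484 bits


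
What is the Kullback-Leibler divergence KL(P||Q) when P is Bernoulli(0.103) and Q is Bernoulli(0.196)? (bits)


KL = p*log2(p/q) + (1-p)*log2((1-p)/(1-q)) = 0.103*log2(0.103/0.196) + 0.897*log2(0.897/0.804) = 0.046

0.046 bits


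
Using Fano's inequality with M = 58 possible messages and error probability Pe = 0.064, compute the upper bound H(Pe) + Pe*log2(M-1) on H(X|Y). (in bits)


H(Pe) = -Pe*log2(Pe) - (1-Pe)*log2(1-Pe) = -0.064*log2(0.064) - 0.936*log2(0.936) = 0.253810 + 0.089313 = 0.3431. Pe*log2(M-1) = 0.064*log2(57) = 0.373305. Bound = H(Pe) + Pe*log2(M-1) = 0.253810 + 0.089313 + 0.373305 = 0.7164

0.7164 bits


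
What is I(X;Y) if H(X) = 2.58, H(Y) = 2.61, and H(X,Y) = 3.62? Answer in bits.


I(X;Y) = H(X) + H(Y) - H(X,Y) = 2.58 + 2.61 - 3.62 = 1.57

1.57 bits


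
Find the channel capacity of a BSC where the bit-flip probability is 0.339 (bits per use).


H(p) = -p*log2(p) - (1-p)*log2(1-p) = -0.339*log2(0.339) - 0.661*log2(0.661) = 0.529058 + 0.394801 = 0.9239. C = 1 - H(p) = 1 - 0.9239 = 0.0761

0.0761 bits


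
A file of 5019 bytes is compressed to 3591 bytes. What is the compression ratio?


Ratio = original / compressed = 5019 / 3591 = 1.3977

1.3977


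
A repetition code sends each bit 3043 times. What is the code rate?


Rate = k/n = 1/3043

1/3043


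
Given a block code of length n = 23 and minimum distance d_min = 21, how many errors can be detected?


Detection capability = d_min - 1 = 21 - 1 = 20

20 errors


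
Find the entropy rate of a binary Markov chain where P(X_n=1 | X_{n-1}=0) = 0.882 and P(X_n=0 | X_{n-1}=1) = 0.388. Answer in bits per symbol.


Stationary distribution: pi_0 = p10/(p01+p10) = 0.3055, pi_1 = 0.6945. Entropy rate H' = pi_0*H(p01) + pi_1*H(p10) = 0.3055*0.5236 + 0.6945*0.9635 = 0.8291

0.8291 bits/symbol


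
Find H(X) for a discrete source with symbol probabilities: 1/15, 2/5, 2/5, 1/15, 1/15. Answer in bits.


H = -sum(p_i * log2(p_i)). Terms: -(1/15)*log2(1/15) = 0.260459; -(2/5)*log2(2/5) = 0.528771; -(2/5)*log2(2/5) = 0.528771; -(1/15)*log2(1/15) = 0.260459; -(1/15)*log2(1/15) = 0.260459. H = 0.260459 + 0.528771 + 0.528771 + 0.260459 + 0.260459 = 1.8389

1.8389 bits


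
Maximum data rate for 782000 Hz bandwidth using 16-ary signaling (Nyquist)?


Rate = 2 * B * log2(M) = 2 * 782000 * 4.0 = 6256000.0

6256000.0 bps


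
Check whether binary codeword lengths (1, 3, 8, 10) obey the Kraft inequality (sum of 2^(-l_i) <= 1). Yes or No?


Kraft sum = sum(2^(-l_i)) = 0.6299, need <= 1. Result: satisfied (a binary prefix-free code with these lengths exists)

Yes


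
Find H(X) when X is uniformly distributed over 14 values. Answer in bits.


H = log2(n) = log2(14) = 3.8074

3.8074 bits


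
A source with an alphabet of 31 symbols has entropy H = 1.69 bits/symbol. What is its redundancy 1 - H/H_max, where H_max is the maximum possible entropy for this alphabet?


H_max = log2(K) = log2(31) = 4.9542 bits/symbol. Redundancy = 1 - H/H_max = 1 - 1.69/4.9542 = 1 - 0.3411 = 0.6589

0.6589


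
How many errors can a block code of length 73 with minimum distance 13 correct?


Correction capability = floor((d-1)/2) = floor((13-1)/2) = 6

6 errors


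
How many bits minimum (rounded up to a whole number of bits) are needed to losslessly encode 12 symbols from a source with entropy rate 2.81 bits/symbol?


Minimum bits >= n * H = 12 * 2.81 = 33.72, rounded up to a whole number of bits = 34

34 bits


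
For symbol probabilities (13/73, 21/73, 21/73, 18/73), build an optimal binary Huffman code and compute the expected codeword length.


Huffman construction (repeatedly merge the two least-probable nodes; each merge adds 1 bit to every symbol beneath it): 13/73 + 18/73 = 31/73; 21/73 + 21/73 = 42/73; 31/73 + 42/73 = 1. Resulting codeword lengths (in the order the probabilities were given): (2, 2, 2, 2). L_avg = sum(p_i * l_i) = 13/73*2 + 21/73*2 + 21/73*2 + 18/73*2 = 2

2.0 bits


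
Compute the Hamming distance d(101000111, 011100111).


Count differing positions: ^ ^ . ^ . . . . . = 3 differences

3


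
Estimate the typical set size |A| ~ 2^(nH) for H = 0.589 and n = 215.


log2|A_typical| = nH = 215 * 0.589 = 126.635, so |A_typical| ~ 2^126.635 = 1.321e+38

1.321e+38


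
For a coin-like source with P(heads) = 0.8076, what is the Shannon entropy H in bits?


H = -p*log2(p) - (1-p)*log2(1-p). -0.8076*log2(0.8076) = 0.248973; -0.1924*log2(0.1924) = 0.457492. H = 0.248973 + 0.457492 = 0.7065

0.7065 bits


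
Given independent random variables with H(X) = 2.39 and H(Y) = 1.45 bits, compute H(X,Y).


For independent variables, H(X,Y) = H(X) + H(Y) = 2.39 + 1.45 = 3.84

3.84 bits


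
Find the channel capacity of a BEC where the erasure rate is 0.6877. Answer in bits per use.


C = 1 - epsilon = 1 - 0.6877 = 0.3123

0.3123 bits


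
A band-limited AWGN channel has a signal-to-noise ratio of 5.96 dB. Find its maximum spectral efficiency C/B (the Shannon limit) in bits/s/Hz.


SNR_linear = 10^(5.96/10) = 3.9446; C/B = log2(1 + SNR_linear) = log2(1 + 3.9446) = 2.3058

2.3058 bits/s/Hz


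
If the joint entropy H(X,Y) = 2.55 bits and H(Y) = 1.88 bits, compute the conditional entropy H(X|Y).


H(X|Y) = H(X,Y) - H(Y) = 2.55 - 1.88 = 0.67

0.67 bits


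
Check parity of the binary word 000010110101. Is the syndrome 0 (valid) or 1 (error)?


Syndrome = XOR of all bits = 0 XOR 0 XOR 0 XOR 0 XOR 1 XOR 0 XOR 1 XOR 1 XOR 0 XOR 1 XOR 0 XOR 1 = 1

1


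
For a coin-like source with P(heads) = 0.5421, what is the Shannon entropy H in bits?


H = -p*log2(p) - (1-p)*log2(1-p). -0.5421*log2(0.5421) = 0.478874; -0.4579*log2(0.4579) = 0.516005. H = 0.478874 + 0.516005 = 0.9949

0.9949 bits


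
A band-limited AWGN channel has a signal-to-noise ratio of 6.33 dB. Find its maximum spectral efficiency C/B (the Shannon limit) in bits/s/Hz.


SNR_linear = 10^(6.33/10) = 4.2954; C/B = log2(1 + SNR_linear) = log2(1 + 4.2954) = 2.4047

2.4047 bits/s/Hz


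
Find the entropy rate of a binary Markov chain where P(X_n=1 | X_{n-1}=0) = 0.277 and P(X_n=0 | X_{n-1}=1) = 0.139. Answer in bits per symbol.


Stationary distribution: pi_0 = p10/(p01+p10) = 0.3341, pi_1 = 0.6659. Entropy rate H' = pi_0*H(p01) + pi_1*H(p10) = 0.3341*0.8513 + 0.6659*0.5816 = 0.6717

0.6717 bits/symbol


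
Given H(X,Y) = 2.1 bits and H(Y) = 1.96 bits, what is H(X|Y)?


H(X|Y) = H(X,Y) - H(Y) = 2.1 - 1.96 = 0.14

0.14 bits


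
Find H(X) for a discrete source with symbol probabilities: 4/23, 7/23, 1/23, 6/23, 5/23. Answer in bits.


H = -sum(p_i * log2(p_i)). Terms: -(4/23)*log2(4/23) = 0.438880; -(7/23)*log2(7/23) = 0.522324; -(1/23)*log2(1/23) = 0.196677; -(6/23)*log2(6/23) = 0.505722; -(5/23)*log2(5/23) = 0.478616. H = 0.438880 + 0.522324 + 0.196677 + 0.505722 + 0.478616 = 2.1422

2.1422 bits


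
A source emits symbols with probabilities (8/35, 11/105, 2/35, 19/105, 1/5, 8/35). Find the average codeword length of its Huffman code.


Huffman construction (repeatedly merge the two least-probable nodes; each merge adds 1 bit to every symbol beneath it): 2/35 + 11/105 = 17/105; 17/105 + 19/105 = 12/35; 1/5 + 8/35 = 3/7; 8/35 + 12/35 = 4/7; 3/7 + 4/7 = 1. Resulting codeword lengths (in the order the probabilities were given): (2, 4, 4, 3, 2, 2). L_avg = sum(p_i * l_i) = 8/35*2 + 11/105*4 + 2/35*4 + 19/105*3 + 1/5*2 + 8/35*2 = 263/105 = 2.5048

2.5048 bits


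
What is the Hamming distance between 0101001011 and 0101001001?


Count differing positions: . . . . . . . . ^ . = 1 differences

1


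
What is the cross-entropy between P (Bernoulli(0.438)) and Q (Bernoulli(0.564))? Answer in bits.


H(P,Q) = -p*log2(q) - (1-p)*log2(1-q). -0.438*log2(0.564) = 0.361890; -0.562*log2(0.436) = 0.673051. H(P,Q) = 0.361890 + 0.673051 = 1.0349

1.0349 bits


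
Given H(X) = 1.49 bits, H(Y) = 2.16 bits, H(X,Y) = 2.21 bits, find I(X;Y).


I(X;Y) = H(X) + H(Y) - H(X,Y) = 1.49 + 2.16 - 2.21 = 1.44

1.44 bits


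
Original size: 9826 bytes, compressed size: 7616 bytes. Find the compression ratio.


Ratio = original / compressed = 9826 / 7616 = 1.2902

1.2902


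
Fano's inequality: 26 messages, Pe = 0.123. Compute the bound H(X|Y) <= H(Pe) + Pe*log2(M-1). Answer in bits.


H(Pe) = -Pe*log2(Pe) - (1-Pe)*log2(1-Pe) = -0.123*log2(0.123) - 0.877*log2(0.877) = 0.371862 + 0.166061 = 0.5379. Pe*log2(M-1) = 0.123*log2(25) = 0.571194. Bound = H(Pe) + Pe*log2(M-1) = 0.371862 + 0.166061 + 0.571194 = 1.1091

1.1091 bits


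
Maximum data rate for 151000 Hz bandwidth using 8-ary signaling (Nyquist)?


Rate = 2 * B * log2(M) = 2 * 151000 * 3.0 = 906000.0

906000.0 bps


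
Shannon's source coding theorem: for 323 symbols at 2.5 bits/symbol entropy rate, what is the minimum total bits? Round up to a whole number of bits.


Minimum bits >= n * H = 323 * 2.5 = 807.5, rounded up to a whole number of bits = 808

808 bits


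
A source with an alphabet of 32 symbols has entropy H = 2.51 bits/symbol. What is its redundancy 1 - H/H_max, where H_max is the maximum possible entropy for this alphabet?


H_max = log2(K) = log2(32) = 5.0 bits/symbol. Redundancy = 1 - H/H_max = 1 - 2.51/5.0 = 1 - 0.502 = 0.498

0.498


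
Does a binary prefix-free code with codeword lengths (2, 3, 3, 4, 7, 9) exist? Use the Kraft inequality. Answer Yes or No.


Kraft sum = sum(2^(-l_i)) = 0.5723, need <= 1. Result: satisfied (a binary prefix-free code with these lengths exists)

Yes


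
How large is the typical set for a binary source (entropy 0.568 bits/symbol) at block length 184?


log2|A_typical| = nH = 184 * 0.568 = 104.512, so |A_typical| ~ 2^104.512 = 2.892e+31

2.892e+31


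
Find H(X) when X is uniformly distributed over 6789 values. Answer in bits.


H = log2(n) = log2(6789) = 12.729

12.729 bits


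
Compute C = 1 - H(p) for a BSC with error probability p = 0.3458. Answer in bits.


H(p) = -p*log2(p) - (1-p)*log2(1-p) = -0.3458*log2(0.3458) - 0.6542*log2(0.6542) = 0.529762 + 0.400499 = 0.9303. C = 1 - H(p) = 1 - 0.9303 = 0.0697

0.0697 bits


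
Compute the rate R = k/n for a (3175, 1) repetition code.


Rate = k/n = 1/3175

1/3175


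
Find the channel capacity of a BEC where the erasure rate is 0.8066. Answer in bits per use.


C = 1 - epsilon = 1 - 0.8066 = 0.1934

0.1934 bits


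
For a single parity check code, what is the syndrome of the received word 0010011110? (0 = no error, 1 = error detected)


Syndrome = XOR of all bits = 0 XOR 0 XOR 1 XOR 0 XOR 0 XOR 1 XOR 1 XOR 1 XOR 1 XOR 0 = 1

1


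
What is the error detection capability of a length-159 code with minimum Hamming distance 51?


Detection capability = d_min - 1 = 51 - 1 = 50

50 errors


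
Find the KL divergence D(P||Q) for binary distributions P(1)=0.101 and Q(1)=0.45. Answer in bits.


KL = p*log2(p/q) + (1-p)*log2((1-p)/(1-q)) = 0.101*log2(0.101/0.45) + 0.899*log2(0.899/0.55) = 0.4196

0.4196 bits


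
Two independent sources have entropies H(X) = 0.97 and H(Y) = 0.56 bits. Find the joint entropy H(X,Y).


For independent variables, H(X,Y) = H(X) + H(Y) = 0.97 + 0.56 = 1.53

1.53 bits


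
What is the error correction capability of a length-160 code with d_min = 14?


Correction capability = floor((d-1)/2) = floor((14-1)/2) = 6

6 errors


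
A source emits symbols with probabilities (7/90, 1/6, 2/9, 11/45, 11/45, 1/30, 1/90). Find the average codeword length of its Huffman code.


Huffman construction (repeatedly merge the two least-probable nodes; each merge adds 1 bit to every symbol beneath it): 1/90 + 1/30 = 2/45; 2/45 + 7/90 = 11/90; 11/90 + 1/6 = 13/45; 2/9 + 11/45 = 7/15; 11/45 + 13/45 = 8/15; 7/15 + 8/15 = 1. Resulting codeword lengths (in the order the probabilities were given): (4, 3, 2, 2, 2, 5, 5). L_avg = sum(p_i * l_i) = 7/90*4 + 1/6*3 + 2/9*2 + 11/45*2 + 11/45*2 + 1/30*5 + 1/90*5 = 221/90 = 2.4556

2.4556 bits


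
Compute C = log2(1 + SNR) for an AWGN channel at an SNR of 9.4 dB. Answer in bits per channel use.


SNR_linear = 10^(9.4/10) = 8.7096; C = log2(1 + SNR_linear) = log2(1 + 8.7096) = 3.2794

3.2794 bits/channel use


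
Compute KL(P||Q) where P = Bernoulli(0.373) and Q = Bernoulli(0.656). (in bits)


KL = p*log2(p/q) + (1-p)*log2((1-p)/(1-q)) = 0.373*log2(0.373/0.656) + 0.627*log2(0.627/0.344) = 0.2392

0.2392 bits


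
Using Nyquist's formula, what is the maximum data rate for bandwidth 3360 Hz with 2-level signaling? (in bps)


Rate = 2 * B * log2(M) = 2 * 3360 * 1.0 = 6720.0

6720.0 bps


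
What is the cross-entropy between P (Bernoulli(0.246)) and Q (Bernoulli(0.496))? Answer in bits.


H(P,Q) = -p*log2(q) - (1-p)*log2(1-q). -0.246*log2(0.496) = 0.248851; -0.754*log2(0.504) = 0.745332. H(P,Q) = 0.248851 + 0.745332 = 0.9942

0.9942 bits


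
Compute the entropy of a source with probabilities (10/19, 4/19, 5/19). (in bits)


H = -sum(p_i * log2(p_i)). Terms: -(10/19)*log2(10/19) = 0.487368; -(4/19)*log2(4/19) = 0.473248; -(5/19)*log2(5/19) = 0.506842. H = 0.487368 + 0.473248 + 0.506842 = 1.4675

1.4675 bits


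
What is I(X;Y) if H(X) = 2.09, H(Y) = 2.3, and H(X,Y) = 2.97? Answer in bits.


I(X;Y) = H(X) + H(Y) - H(X,Y) = 2.09 + 2.3 - 2.97 = 1.42

1.42 bits


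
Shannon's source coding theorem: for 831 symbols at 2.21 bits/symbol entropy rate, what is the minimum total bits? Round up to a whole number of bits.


Minimum bits >= n * H = 831 * 2.21 = 1836.51, rounded up to a whole number of bits = 1837

1837 bits


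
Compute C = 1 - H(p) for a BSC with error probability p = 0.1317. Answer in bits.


H(p) = -p*log2(p) - (1-p)*log2(1-p) = -0.1317*log2(0.1317) - 0.8683*log2(0.8683) = 0.385179 + 0.176903 = 0.5621. C = 1 - H(p) = 1 - 0.5621 = 0.4379

0.4379 bits


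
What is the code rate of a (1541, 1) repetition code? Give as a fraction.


Rate = k/n = 1/1541

1/1541


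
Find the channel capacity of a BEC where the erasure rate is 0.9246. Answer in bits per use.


C = 1 - epsilon = 1 - 0.9246 = 0.0754

0.0754 bits


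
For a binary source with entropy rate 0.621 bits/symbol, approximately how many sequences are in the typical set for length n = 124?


log2|A_typical| = nH = 124 * 0.621 = 77.004, so |A_typical| ~ 2^77.004 = 1.515e+23

1.515e+23


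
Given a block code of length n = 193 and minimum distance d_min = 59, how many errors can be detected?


Detection capability = d_min - 1 = 59 - 1 = 58

58 errors


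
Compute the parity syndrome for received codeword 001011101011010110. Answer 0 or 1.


Syndrome = XOR of all bits = 0 XOR 0 XOR 1 XOR 0 XOR 1 XOR 1 XOR 1 XOR 0 XOR 1 XOR 0 XOR 1 XOR 1 XOR 0 XOR 1 XOR 0 XOR 1 XOR 1 XOR 0 = 0

0


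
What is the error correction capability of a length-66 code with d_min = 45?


Correction capability = floor((d-1)/2) = floor((45-1)/2) = 22

22 errors


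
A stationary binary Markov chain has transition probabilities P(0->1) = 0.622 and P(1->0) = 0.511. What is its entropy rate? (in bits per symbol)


Stationary distribution: pi_0 = p10/(p01+p10) = 0.451, pi_1 = 0.549. Entropy rate H' = pi_0*H(p01) + pi_1*H(p10) = 0.451*0.9566 + 0.549*0.9997 = 0.9802

0.9802 bits/symbol


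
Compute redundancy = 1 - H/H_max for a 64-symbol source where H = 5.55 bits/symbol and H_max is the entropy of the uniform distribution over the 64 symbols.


H_max = log2(K) = log2(64) = 6.0 bits/symbol. Redundancy = 1 - H/H_max = 1 - 5.55/6.0 = 1 - 0.925 = 0.075

0.075


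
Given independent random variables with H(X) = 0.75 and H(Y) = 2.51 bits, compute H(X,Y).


For independent variables, H(X,Y) = H(X) + H(Y) = 0.75 + 2.51 = 3.26

3.26 bits


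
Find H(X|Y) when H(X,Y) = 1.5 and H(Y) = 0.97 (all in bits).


H(X|Y) = H(X,Y) - H(Y) = 1.5 - 0.97 = 0.53

0.53 bits


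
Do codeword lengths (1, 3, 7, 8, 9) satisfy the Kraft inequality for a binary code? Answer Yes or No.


Kraft sum = sum(2^(-l_i)) = 0.6387, need <= 1. Result: satisfied (a binary prefix-free code with these lengths exists)

Yes


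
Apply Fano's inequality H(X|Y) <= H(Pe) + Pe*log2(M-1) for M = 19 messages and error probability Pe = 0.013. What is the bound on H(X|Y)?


H(Pe) = -Pe*log2(Pe) - (1-Pe)*log2(1-Pe) = -0.013*log2(0.013) - 0.987*log2(0.987) = 0.081449 + 0.018633 = 0.1001. Pe*log2(M-1) = 0.013*log2(18) = 0.054209. Bound = H(Pe) + Pe*log2(M-1) = 0.081449 + 0.018633 + 0.054209 = 0.1543

0.1543 bits


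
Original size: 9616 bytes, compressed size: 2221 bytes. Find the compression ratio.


Ratio = original / compressed = 9616 / 2221 = 4.3296

4.3296


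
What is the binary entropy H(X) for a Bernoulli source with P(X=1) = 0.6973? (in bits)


H = -p*log2(p) - (1-p)*log2(1-p). -0.6973*log2(0.6973) = 0.362700; -0.3027*log2(0.3027) = 0.521867. H = 0.362700 + 0.521867 = 0.8846

0.8846 bits


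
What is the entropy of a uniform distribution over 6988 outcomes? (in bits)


H = log2(n) = log2(6988) = 12.7707

12.7707 bits


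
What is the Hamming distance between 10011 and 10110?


Count differing positions: . . ^ . ^ = 2 differences

2


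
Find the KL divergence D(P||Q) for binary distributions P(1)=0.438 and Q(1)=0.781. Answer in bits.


KL = p*log2(p/q) + (1-p)*log2((1-p)/(1-q)) = 0.438*log2(0.438/0.781) + 0.562*log2(0.562/0.219) = 0.3987

0.3987 bits


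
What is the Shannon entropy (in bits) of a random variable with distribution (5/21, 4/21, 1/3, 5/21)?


H = -sum(p_i * log2(p_i)). Terms: -(5/21)*log2(5/21) = 0.492950; -(4/21)*log2(4/21) = 0.455680; -(1/3)*log2(1/3) = 0.528321; -(5/21)*log2(5/21) = 0.492950. H = 0.492950 + 0.455680 + 0.528321 + 0.492950 = 1.9699

1.9699 bits


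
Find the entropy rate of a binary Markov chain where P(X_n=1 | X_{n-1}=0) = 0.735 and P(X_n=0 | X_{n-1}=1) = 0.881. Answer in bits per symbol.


Stationary distribution: pi_0 = p10/(p01+p10) = 0.5452, pi_1 = 0.4548. Entropy rate H' = pi_0*H(p01) + pi_1*H(p10) = 0.5452*0.8342 + 0.4548*0.5265 = 0.6942

0.6942 bits/symbol


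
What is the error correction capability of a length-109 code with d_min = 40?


Correction capability = floor((d-1)/2) = floor((40-1)/2) = 19

19 errors


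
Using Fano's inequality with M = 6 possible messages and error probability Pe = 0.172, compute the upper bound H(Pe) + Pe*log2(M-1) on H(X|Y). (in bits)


H(Pe) = -Pe*log2(Pe) - (1-Pe)*log2(1-Pe) = -0.172*log2(0.172) - 0.828*log2(0.828) = 0.436797 + 0.225462 = 0.6623. Pe*log2(M-1) = 0.172*log2(5) = 0.399372. Bound = H(Pe) + Pe*log2(M-1) = 0.436797 + 0.225462 + 0.399372 = 1.0616

1.0616 bits


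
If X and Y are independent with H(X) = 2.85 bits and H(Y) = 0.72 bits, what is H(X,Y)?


For independent variables, H(X,Y) = H(X) + H(Y) = 2.85 + 0.72 = 3.57

3.57 bits


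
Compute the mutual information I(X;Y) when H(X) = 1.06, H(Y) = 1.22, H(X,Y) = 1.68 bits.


I(X;Y) = H(X) + H(Y) - H(X,Y) = 1.06 + 1.22 - 1.68 = 0.6

0.6 bits


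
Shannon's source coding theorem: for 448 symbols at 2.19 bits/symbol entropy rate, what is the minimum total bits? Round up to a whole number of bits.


Minimum bits >= n * H = 448 * 2.19 = 981.12, rounded up to a whole number of bits = 982

982 bits


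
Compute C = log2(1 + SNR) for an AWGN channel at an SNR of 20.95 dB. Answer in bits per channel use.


SNR_linear = 10^(20.95/10) = 124.4515; C = log2(1 + SNR_linear) = log2(1 + 124.4515) = 6.971

6.971 bits/channel use


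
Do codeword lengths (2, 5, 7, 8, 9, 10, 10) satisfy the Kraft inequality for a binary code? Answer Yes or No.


Kraft sum = sum(2^(-l_i)) = 0.2969, need <= 1. Result: satisfied (a binary prefix-free code with these lengths exists)

Yes


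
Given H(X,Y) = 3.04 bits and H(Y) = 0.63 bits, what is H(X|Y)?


H(X|Y) = H(X,Y) - H(Y) = 3.04 - 0.63 = 2.41

2.41 bits


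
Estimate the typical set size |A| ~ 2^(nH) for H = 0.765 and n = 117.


log2|A_typical| = nH = 117 * 0.765 = 89.505, so |A_typical| ~ 2^89.505 = 8.784e+26

8.784e+26


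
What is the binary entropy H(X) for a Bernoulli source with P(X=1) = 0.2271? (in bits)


H = -p*log2(p) - (1-p)*log2(1-p). -0.2271*log2(0.2271) = 0.485676; -0.7729*log2(0.7729) = 0.287245. H = 0.485676 + 0.287245 = 0.7729

0.7729 bits


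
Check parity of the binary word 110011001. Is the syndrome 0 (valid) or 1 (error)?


Syndrome = XOR of all bits = 1 XOR 1 XOR 0 XOR 0 XOR 1 XOR 1 XOR 0 XOR 0 XOR 1 = 1

1


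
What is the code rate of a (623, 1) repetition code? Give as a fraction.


Rate = k/n = 1/623

1/623


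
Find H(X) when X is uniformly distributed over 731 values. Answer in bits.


H = log2(n) = log2(731) = 9.5137

9.5137 bits


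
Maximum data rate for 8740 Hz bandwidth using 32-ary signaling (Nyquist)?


Rate = 2 * B * log2(M) = 2 * 8740 * 5.0 = 87400.0

87400.0 bps


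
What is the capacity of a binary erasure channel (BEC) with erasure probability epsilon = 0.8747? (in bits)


C = 1 - epsilon = 1 - 0.8747 = 0.1253

0.1253 bits


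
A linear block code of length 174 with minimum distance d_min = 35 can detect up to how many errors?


Detection capability = d_min - 1 = 35 - 1 = 34

34 errors


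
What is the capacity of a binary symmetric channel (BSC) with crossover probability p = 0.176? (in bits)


H(p) = -p*log2(p) - (1-p)*log2(1-p) = -0.176*log2(0.176) - 0.824*log2(0.824) = 0.441118 + 0.230130 = 0.6712. C = 1 - H(p) = 1 - 0.6712 = 0.3288

0.3288 bits
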